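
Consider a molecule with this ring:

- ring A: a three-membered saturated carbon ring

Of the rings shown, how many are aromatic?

0

Ring A has only sp³ atoms, so it is not fully conjugated — not aromatic (cyclopropane).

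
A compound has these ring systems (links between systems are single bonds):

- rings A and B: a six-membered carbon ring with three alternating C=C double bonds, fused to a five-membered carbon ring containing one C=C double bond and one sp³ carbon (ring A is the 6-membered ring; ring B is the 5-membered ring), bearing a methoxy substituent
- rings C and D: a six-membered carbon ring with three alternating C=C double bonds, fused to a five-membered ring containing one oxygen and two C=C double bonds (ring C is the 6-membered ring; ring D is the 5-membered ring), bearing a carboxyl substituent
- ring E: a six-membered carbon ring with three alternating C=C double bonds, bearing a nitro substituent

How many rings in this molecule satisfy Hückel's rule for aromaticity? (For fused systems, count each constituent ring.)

Ring A has a continuous p-orbital overlap around the ring; 3 ring double bonds give 6 π electrons. 6 = 4(1)+2, so ring A is aromatic (benzene ring).
Ring B has one sp³ carbon, so it is not fully conjugated — not aromatic (cyclopentene ring).
Rings C and D form a fused bicyclic system (with one oxygen) with 9 sp² atoms and 10 π electrons from ring double bonds plus a heteroatom lone pair. 10 = 4(2)+2, so the system is aromatic and both rings count as aromatic (benzofuran).
Ring E is fully conjugated (every ring atom contributes a p orbital); 3 ring double bonds give 6 π electrons. 6 = 4(1)+2, so ring E is aromatic (benzene).
Aromatic: A, C, D, E. Total: 4.

4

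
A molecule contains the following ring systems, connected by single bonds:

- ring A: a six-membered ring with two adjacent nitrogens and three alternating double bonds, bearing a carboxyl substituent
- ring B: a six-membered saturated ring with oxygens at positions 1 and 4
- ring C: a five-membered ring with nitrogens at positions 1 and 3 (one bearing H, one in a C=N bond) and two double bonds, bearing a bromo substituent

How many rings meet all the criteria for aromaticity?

2

Ring A is planar and fully conjugated; 3 ring double bonds give 6 π electrons. That satisfies 4n+2 with n=1, so ring A is aromatic (pyridazine).
Ring B has only sp³ atoms, so it is not fully conjugated — not aromatic (1,4-dioxane).
Ring C is planar and fully conjugated; 2 ring double bonds (4 π electrons) plus a heteroatom lone pair (2) give 6 π electrons. Since 6 = 4n+2 (n=1), ring C is aromatic (imidazole).
Aromatic: A, C. Total: 2.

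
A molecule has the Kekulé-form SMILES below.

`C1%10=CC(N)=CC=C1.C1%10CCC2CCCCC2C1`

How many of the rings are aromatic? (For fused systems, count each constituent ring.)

The SMILES encodes a six-membered carbon ring with three alternating C=C double bonds; two fused six-membered saturated carbon rings.
The 6-membered ring has a continuous p-orbital overlap around the ring; 3 ring double bonds give 6 π electrons. That satisfies 4n+2 with n=1, so it is aromatic (benzene).
The second 6-membered ring has only sp³ atoms, so it is not fully conjugated — not aromatic (cyclohexane ring).
The third 6-membered ring has only sp³ atoms, so it is not fully conjugated — not aromatic (cyclohexane ring).
1 of the 3 rings is aromatic. Total: 1.

1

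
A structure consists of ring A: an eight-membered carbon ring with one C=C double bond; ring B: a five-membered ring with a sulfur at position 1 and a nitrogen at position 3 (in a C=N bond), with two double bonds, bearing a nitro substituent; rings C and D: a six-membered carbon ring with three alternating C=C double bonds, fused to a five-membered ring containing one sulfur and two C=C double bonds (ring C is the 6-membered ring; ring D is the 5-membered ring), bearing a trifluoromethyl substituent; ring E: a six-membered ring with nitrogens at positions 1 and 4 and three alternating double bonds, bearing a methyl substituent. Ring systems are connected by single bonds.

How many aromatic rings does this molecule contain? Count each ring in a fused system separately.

4

Ring A has six sp³ carbons, so it is not fully conjugated — not aromatic (cyclooctene).
Ring B is planar and fully conjugated; 2 ring double bonds (4 π electrons) plus a heteroatom lone pair (2) give 6 π electrons. That satisfies 4n+2 with n=1, so ring B is aromatic (thiazole).
Rings C and D form a fused bicyclic system (with one sulfur) with 9 sp² atoms and 10 π electrons from ring double bonds plus a heteroatom lone pair. 10 = 4(2)+2, so the system is aromatic and both rings count as aromatic (benzothiophene).
Ring E has a continuous p-orbital overlap around the ring; 3 ring double bonds give 6 π electrons. That satisfies 4n+2 with n=1, so ring E is aromatic (pyrazine).
Aromatic: B, C, D, E. Total: 4.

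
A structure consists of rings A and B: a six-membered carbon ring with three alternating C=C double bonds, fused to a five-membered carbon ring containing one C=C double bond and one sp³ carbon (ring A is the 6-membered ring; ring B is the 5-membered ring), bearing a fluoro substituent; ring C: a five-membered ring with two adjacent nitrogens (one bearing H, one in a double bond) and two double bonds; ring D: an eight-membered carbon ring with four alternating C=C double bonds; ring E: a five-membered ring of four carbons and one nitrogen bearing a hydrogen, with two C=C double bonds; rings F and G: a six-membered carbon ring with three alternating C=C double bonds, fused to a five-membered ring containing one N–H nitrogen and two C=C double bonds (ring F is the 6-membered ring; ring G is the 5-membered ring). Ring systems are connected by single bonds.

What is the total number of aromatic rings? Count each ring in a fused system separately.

5

Ring A is planar and fully conjugated; 3 ring double bonds give 6 π electrons. Since 6 = 4n+2 (n=1), ring A is aromatic (benzene ring).
Ring B has one sp³ carbon, so it is not fully conjugated — not aromatic (cyclopentene ring).
Ring C has a continuous p-orbital overlap around the ring; 2 ring double bonds (4 π electrons) plus a heteroatom lone pair (2) give 6 π electrons. That satisfies 4n+2 with n=1, so ring C is aromatic (pyrazole).
Ring D has only sp² ring atoms; a planar conformation would have a fully conjugated π system of 8 electrons. But 8 = 4(2), which is 4n not 4n+2, so ring D is not aromatic (cyclooctatetraene) — cyclooctatetraene distorts into a non-planar tub to avoid antiaromaticity.
Ring E has a continuous p-orbital overlap around the ring; 2 ring double bonds (4 π electrons) plus a heteroatom lone pair (2) give 6 π electrons. Since 6 = 4n+2 (n=1), ring E is aromatic (pyrrole).
Rings F and G form a fused bicyclic system (with one N–H) with 9 sp² atoms and 10 π electrons from ring double bonds plus a heteroatom lone pair. 10 = 4(2)+2, so the system is aromatic and both rings count as aromatic (indole).
Aromatic: A, C, E, F, G. Total: 5.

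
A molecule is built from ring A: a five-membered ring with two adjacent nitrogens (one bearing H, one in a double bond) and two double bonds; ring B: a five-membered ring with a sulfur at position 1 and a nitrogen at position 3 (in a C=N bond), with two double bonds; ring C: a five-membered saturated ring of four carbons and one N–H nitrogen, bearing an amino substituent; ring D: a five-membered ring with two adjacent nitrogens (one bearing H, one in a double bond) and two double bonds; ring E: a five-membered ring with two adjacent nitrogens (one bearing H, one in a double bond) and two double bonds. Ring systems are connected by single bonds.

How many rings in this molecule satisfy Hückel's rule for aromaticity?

Ring A is planar and fully conjugated; 2 ring double bonds (4 π electrons) plus a heteroatom lone pair (2) give 6 π electrons. 6 = 4(1)+2, so ring A is aromatic (pyrazole).
Ring B has a continuous p-orbital overlap around the ring; 2 ring double bonds (4 π electrons) plus a heteroatom lone pair (2) give 6 π electrons. That satisfies 4n+2 with n=1, so ring B is aromatic (thiazole).
Ring C has only sp³ atoms, so it is not fully conjugated — not aromatic (pyrrolidine).
Ring D has a continuous p-orbital overlap around the ring; 2 ring double bonds (4 π electrons) plus a heteroatom lone pair (2) give 6 π electrons. Since 6 = 4n+2 (n=1), ring D is aromatic (pyrazole).
Ring E is planar and fully conjugated; 2 ring double bonds (4 π electrons) plus a heteroatom lone pair (2) give 6 π electrons. Since 6 = 4n+2 (n=1), ring E is aromatic (pyrazole).
Aromatic: A, B, D, E. Total: 4.

4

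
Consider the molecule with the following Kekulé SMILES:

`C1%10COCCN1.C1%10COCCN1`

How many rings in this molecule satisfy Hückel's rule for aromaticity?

0

The SMILES encodes a six-membered saturated ring with an oxygen and an N–H nitrogen at positions 1 and 4; a six-membered saturated ring with an oxygen and an N–H nitrogen at positions 1 and 4.
The 6-membered ring with one oxygen and one N–H (1,4) has only sp³ atoms, so it is not fully conjugated — not aromatic (morpholine).
The second 6-membered ring with one oxygen and one N–H (1,4) has only sp³ atoms, so it is not fully conjugated — not aromatic (morpholine).
None of the rings are aromatic. Total: 0.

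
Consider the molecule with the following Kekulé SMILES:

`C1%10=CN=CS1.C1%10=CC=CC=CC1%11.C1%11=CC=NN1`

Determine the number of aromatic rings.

The SMILES encodes a five-membered ring with a sulfur at position 1 and a nitrogen at position 3 (in a C=N bond), with two double bonds; a seven-membered carbon ring with three C=C double bonds and one sp³ carbon; a five-membered ring with two adjacent nitrogens (one bearing H, one in a double bond) and two double bonds.
The 5-membered ring with one sulfur and one =N– is fully conjugated (every ring atom contributes a p orbital); 2 ring double bonds (4 π electrons) plus a heteroatom lone pair (2) give 6 π electrons. 6 = 4(1)+2, so it is aromatic (thiazole).
The 7-membered ring has one sp³ carbon, so it is not fully conjugated — not aromatic (cycloheptatriene).
The 5-membered ring with two adjacent nitrogens (one N–H, one =N–) is fully conjugated (every ring atom contributes a p orbital); 2 ring double bonds (4 π electrons) plus a heteroatom lone pair (2) give 6 π electrons. That satisfies 4n+2 with n=1, so it is aromatic (pyrazole).
2 of the 3 rings are aromatic. Total: 2.

2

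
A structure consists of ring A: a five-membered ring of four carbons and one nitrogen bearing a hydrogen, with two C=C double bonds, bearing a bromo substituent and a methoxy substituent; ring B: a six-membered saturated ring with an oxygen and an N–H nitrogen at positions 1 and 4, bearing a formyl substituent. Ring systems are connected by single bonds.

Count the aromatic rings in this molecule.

1

Ring A is fully conjugated (every ring atom contributes a p orbital); 2 ring double bonds (4 π electrons) plus a heteroatom lone pair (2) give 6 π electrons. 6 = 4(1)+2, so ring A is aromatic (pyrrole).
Ring B has only sp³ atoms, so it is not fully conjugated — not aromatic (morpholine).
Aromatic: A. Total: 1.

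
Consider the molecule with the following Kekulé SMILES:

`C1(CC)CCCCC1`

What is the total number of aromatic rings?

The SMILES encodes a six-membered saturated carbon ring.
The 6-membered ring has only sp³ atoms, so it is not fully conjugated — not aromatic (cyclohexane).

0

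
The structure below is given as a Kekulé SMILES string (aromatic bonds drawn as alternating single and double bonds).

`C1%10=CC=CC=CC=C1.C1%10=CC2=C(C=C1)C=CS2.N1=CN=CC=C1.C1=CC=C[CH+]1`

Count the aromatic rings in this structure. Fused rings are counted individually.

3

The SMILES encodes an eight-membered carbon ring with four alternating C=C double bonds; a six-membered carbon ring with three alternating C=C double bonds, fused to a five-membered ring containing one sulfur and two C=C double bonds; a six-membered ring with nitrogens at positions 1 and 3 and three alternating double bonds; a five-membered all-carbon ring bearing a positive charge on one carbon, with two C=C double bonds.
The 8-membered ring has only sp² ring atoms; a planar conformation would have a fully conjugated π system of 8 electrons. But 8 = 4(2), which is 4n not 4n+2, so it is not aromatic (cyclooctatetraene) — cyclooctatetraene distorts into a non-planar tub to avoid antiaromaticity.
The fused 6/5-membered bicyclic (with one sulfur) is a single π system with 9 sp² atoms and 10 π electrons from ring double bonds plus a heteroatom lone pair. 10 = 4(2)+2, so the system is aromatic and both rings count as aromatic (benzothiophene).
The 6-membered ring with two nitrogens (1,3) has a continuous p-orbital overlap around the ring; 3 ring double bonds give 6 π electrons. 6 = 4(1)+2, so it is aromatic (pyrimidine).
The 5-membered ring has only sp² ring atoms; a planar conformation would have a fully conjugated π system of 4 electrons. But 4 = 4(1), which is 4n not 4n+2, so it is not aromatic (cyclopentadienyl cation).
3 of the 5 rings are aromatic. Total: 3.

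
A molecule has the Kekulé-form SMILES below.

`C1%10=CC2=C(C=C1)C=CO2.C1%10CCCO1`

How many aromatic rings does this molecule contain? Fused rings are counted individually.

2

The SMILES encodes a six-membered carbon ring with three alternating C=C double bonds, fused to a five-membered ring containing one oxygen and two C=C double bonds; a five-membered saturated ring of four carbons and one oxygen.
The fused 6/5-membered bicyclic (with one oxygen) is a single π system with 9 sp² atoms and 10 π electrons from ring double bonds plus a heteroatom lone pair. 10 = 4(2)+2, so the system is aromatic and both rings count as aromatic (benzofuran).
The 5-membered ring with one oxygen has only sp³ atoms, so it is not fully conjugated — not aromatic (tetrahydrofuran).
2 of the 3 rings are aromatic. Total: 2.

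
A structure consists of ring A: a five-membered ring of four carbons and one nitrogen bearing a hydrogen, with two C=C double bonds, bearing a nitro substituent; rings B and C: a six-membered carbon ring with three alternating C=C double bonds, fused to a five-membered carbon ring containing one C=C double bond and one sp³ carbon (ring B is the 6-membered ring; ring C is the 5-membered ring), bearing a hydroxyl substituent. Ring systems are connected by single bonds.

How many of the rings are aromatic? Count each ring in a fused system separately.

Ring A is fully conjugated (every ring atom contributes a p orbital); 2 ring double bonds (4 π electrons) plus a heteroatom lone pair (2) give 6 π electrons. That satisfies 4n+2 with n=1, so ring A is aromatic (pyrrole).
Ring B is planar and fully conjugated; 3 ring double bonds give 6 π electrons. That satisfies 4n+2 with n=1, so ring B is aromatic (benzene ring).
Ring C has one sp³ carbon, so it is not fully conjugated — not aromatic (cyclopentene ring).
Aromatic: A, B. Total: 2.

2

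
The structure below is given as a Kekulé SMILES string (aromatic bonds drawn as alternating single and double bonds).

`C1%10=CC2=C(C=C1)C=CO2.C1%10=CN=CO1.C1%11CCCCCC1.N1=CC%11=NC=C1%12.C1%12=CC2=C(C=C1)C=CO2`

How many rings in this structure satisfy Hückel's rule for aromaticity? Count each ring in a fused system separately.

6

The SMILES encodes a six-membered carbon ring with three alternating C=C double bonds, fused to a five-membered ring containing one oxygen and two C=C double bonds; a five-membered ring with an oxygen at position 1 and a nitrogen at position 3 (in a C=N bond), with two double bonds; a seven-membered saturated carbon ring; a six-membered ring with nitrogens at positions 1 and 4 and three alternating double bonds; a six-membered carbon ring with three alternating C=C double bonds, fused to a five-membered ring containing one oxygen and two C=C double bonds.
The fused 6/5-membered bicyclic (with one oxygen) is a single π system with 9 sp² atoms and 10 π electrons from ring double bonds plus a heteroatom lone pair. 10 = 4(2)+2, so the system is aromatic and both rings count as aromatic (benzofuran).
The 5-membered ring with one oxygen and one =N– is planar and fully conjugated; 2 ring double bonds (4 π electrons) plus a heteroatom lone pair (2) give 6 π electrons. Since 6 = 4n+2 (n=1), it is aromatic (oxazole).
The 7-membered ring has only sp³ atoms, so it is not fully conjugated — not aromatic (cycloheptane).
The 6-membered ring with two nitrogens (1,4) is fully conjugated (every ring atom contributes a p orbital); 3 ring double bonds give 6 π electrons. That satisfies 4n+2 with n=1, so it is aromatic (pyrazine).
The fused 6/5-membered bicyclic (with one oxygen) is a single π system with 9 sp² atoms and 10 π electrons from ring double bonds plus a heteroatom lone pair. 10 = 4(2)+2, so the system is aromatic and both rings count as aromatic (benzofuran).
6 of the 7 rings are aromatic. Total: 6.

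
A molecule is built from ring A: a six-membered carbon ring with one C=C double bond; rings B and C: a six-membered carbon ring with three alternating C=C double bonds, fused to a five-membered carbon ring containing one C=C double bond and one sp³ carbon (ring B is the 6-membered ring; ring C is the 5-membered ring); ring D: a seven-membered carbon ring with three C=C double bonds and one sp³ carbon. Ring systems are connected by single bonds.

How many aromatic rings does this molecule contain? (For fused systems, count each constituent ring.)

1

Ring A has four sp³ carbons, so it is not fully conjugated — not aromatic (cyclohexene).
Ring B is fully conjugated (every ring atom contributes a p orbital); 3 ring double bonds give 6 π electrons. 6 = 4(1)+2, so ring B is aromatic (benzene ring).
Ring C has one sp³ carbon, so it is not fully conjugated — not aromatic (cyclopentene ring).
Ring D has one sp³ carbon, so it is not fully conjugated — not aromatic (cycloheptatriene).
Aromatic: B. Total: 1.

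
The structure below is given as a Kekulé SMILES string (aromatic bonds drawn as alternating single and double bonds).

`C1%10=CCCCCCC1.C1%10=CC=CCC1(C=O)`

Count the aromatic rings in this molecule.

0

The SMILES encodes an eight-membered carbon ring with one C=C double bond; a six-membered carbon ring with two conjugated C=C double bonds and two sp³ carbons.
The 8-membered ring has six sp³ carbons, so it is not fully conjugated — not aromatic (cyclooctene).
The 6-membered ring has two sp³ carbons, so it is not fully conjugated — not aromatic (1,3-cyclohexadiene).
None of the rings are aromatic. Total: 0.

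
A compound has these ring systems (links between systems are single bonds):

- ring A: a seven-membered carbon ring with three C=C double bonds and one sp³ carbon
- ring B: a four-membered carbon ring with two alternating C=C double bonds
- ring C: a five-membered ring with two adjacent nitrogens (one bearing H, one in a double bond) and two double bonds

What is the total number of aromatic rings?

Ring A has one sp³ carbon, so it is not fully conjugated — not aromatic (cycloheptatriene).
Ring B has only sp² ring atoms; a planar conformation would have a fully conjugated π system of 4 electrons. But 4 = 4(1), which is 4n not 4n+2, so ring B is not aromatic (cyclobutadiene) — cyclobutadiene is antiaromatic and distorts to a rectangle.
Ring C is fully conjugated (every ring atom contributes a p orbital); 2 ring double bonds (4 π electrons) plus a heteroatom lone pair (2) give 6 π electrons. That satisfies 4n+2 with n=1, so ring C is aromatic (pyrazole).
Aromatic: C. Total: 1.

1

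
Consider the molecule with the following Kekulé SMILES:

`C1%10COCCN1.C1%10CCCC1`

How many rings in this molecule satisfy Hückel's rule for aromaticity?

The SMILES encodes a six-membered saturated ring with an oxygen and an N–H nitrogen at positions 1 and 4; a five-membered saturated carbon ring.
The 6-membered ring with one oxygen and one N–H (1,4) has only sp³ atoms, so it is not fully conjugated — not aromatic (morpholine).
The 5-membered ring has only sp³ atoms, so it is not fully conjugated — not aromatic (cyclopentane).
None of the rings are aromatic. Total: 0.

0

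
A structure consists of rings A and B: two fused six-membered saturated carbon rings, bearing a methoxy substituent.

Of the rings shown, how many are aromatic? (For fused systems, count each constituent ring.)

0

Ring A has only sp³ atoms, so it is not fully conjugated — not aromatic (cyclohexane ring).
Ring B has only sp³ atoms, so it is not fully conjugated — not aromatic (cyclohexane ring).
No ring is aromatic. Total: 0.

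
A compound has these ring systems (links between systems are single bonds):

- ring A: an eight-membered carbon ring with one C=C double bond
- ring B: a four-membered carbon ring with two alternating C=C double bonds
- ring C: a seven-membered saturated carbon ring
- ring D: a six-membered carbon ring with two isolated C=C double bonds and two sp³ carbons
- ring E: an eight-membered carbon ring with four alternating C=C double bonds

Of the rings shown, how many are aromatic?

Ring A has six sp³ carbons, so it is not fully conjugated — not aromatic (cyclooctene).
Ring B has only sp² ring atoms; a planar conformation would have a fully conjugated π system of 4 electrons. But 4 = 4(1), which is 4n not 4n+2, so ring B is not aromatic (cyclobutadiene) — cyclobutadiene is antiaromatic and distorts to a rectangle.
Ring C has only sp³ atoms, so it is not fully conjugated — not aromatic (cycloheptane).
Ring D has two sp³ carbons, so it is not fully conjugated — not aromatic (1,4-cyclohexadiene).
Ring E has only sp² ring atoms; a planar conformation would have a fully conjugated π system of 8 electrons. But 8 = 4(2), which is 4n not 4n+2, so ring E is not aromatic (cyclooctatetraene) — cyclooctatetraene distorts into a non-planar tub to avoid antiaromaticity.
No ring is aromatic. Total: 0.

0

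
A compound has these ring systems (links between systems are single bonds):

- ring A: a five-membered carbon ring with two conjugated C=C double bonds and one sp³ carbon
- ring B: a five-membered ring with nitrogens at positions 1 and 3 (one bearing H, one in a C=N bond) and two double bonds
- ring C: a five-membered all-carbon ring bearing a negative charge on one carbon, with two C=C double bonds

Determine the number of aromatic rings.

Ring A has one sp³ carbon, so it is not fully conjugated — not aromatic (cyclopentadiene).
Ring B has a continuous p-orbital overlap around the ring; 2 ring double bonds (4 π electrons) plus a heteroatom lone pair (2) give 6 π electrons. 6 = 4(1)+2, so ring B is aromatic (imidazole).
Ring C is fully conjugated (every ring atom contributes a p orbital); 2 ring double bonds (4 π electrons) plus the carbanion lone pair (2) give 6 π electrons. Since 6 = 4n+2 (n=1), ring C is aromatic (cyclopentadienyl anion).
Aromatic: B, C. Total: 2.

2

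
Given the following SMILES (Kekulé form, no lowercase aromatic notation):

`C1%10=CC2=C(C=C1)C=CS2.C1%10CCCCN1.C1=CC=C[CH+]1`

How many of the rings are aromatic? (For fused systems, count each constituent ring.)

The SMILES encodes a six-membered carbon ring with three alternating C=C double bonds, fused to a five-membered ring containing one sulfur and two C=C double bonds; a six-membered saturated ring of five carbons and one N–H nitrogen; a five-membered all-carbon ring bearing a positive charge on one carbon, with two C=C double bonds.
The fused 6/5-membered bicyclic (with one sulfur) is a single π system with 9 sp² atoms and 10 π electrons from ring double bonds plus a heteroatom lone pair. 10 = 4(2)+2, so the system is aromatic and both rings count as aromatic (benzothiophene).
The 6-membered ring with one N–H has only sp³ atoms, so it is not fully conjugated — not aromatic (piperidine).
The 5-membered ring has only sp² ring atoms; a planar conformation would have a fully conjugated π system of 4 electrons. But 4 = 4(1), which is 4n not 4n+2, so it is not aromatic (cyclopentadienyl cation).
2 of the 4 rings are aromatic. Total: 2.

2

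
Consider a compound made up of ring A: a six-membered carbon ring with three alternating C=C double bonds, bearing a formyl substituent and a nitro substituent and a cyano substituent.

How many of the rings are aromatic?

1

Ring A is fully conjugated (every ring atom contributes a p orbital); 3 ring double bonds give 6 π electrons. Since 6 = 4n+2 (n=1), ring A is aromatic (benzene).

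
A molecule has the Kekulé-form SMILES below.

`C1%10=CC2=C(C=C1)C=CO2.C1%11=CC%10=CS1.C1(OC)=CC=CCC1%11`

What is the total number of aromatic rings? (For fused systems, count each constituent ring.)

The SMILES encodes a six-membered carbon ring with three alternating C=C double bonds, fused to a five-membered ring containing one oxygen and two C=C double bonds; a five-membered ring of four carbons and one sulfur, with two C=C double bonds; a six-membered carbon ring with two conjugated C=C double bonds and two sp³ carbons.
The fused 6/5-membered bicyclic (with one oxygen) is a single π system with 9 sp² atoms and 10 π electrons from ring double bonds plus a heteroatom lone pair. 10 = 4(2)+2, so the system is aromatic and both rings count as aromatic (benzofuran).
The 5-membered ring with one sulfur has a continuous p-orbital overlap around the ring; 2 ring double bonds (4 π electrons) plus a heteroatom lone pair (2) give 6 π electrons. 6 = 4(1)+2, so it is aromatic (thiophene).
The 6-membered ring has two sp³ carbons, so it is not fully conjugated — not aromatic (1,3-cyclohexadiene).
3 of the 4 rings are aromatic. Total: 3.

3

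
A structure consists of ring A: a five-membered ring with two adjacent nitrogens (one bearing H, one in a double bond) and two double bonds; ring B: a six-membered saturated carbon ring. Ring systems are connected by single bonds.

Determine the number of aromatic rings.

1

Ring A is fully conjugated (every ring atom contributes a p orbital); 2 ring double bonds (4 π electrons) plus a heteroatom lone pair (2) give 6 π electrons. 6 = 4(1)+2, so ring A is aromatic (pyrazole).
Ring B has only sp³ atoms, so it is not fully conjugated — not aromatic (cyclohexane).
Aromatic: A. Total: 1.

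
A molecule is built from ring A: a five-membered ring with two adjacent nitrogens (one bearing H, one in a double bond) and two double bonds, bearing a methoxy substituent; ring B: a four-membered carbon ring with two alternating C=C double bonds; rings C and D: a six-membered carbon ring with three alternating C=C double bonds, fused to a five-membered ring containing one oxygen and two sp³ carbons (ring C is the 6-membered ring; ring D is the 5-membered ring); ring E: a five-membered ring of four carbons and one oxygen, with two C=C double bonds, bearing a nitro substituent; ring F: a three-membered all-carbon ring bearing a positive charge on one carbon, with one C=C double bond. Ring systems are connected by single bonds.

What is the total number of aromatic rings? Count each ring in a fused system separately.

Ring A is planar and fully conjugated; 2 ring double bonds (4 π electrons) plus a heteroatom lone pair (2) give 6 π electrons. 6 = 4(1)+2, so ring A is aromatic (pyrazole).
Ring B has only sp² ring atoms; a planar conformation would have a fully conjugated π system of 4 electrons. But 4 = 4(1), which is 4n not 4n+2, so ring B is not aromatic (cyclobutadiene) — cyclobutadiene is antiaromatic and distorts to a rectangle.
Ring C has a continuous p-orbital overlap around the ring; 3 ring double bonds give 6 π electrons. That satisfies 4n+2 with n=1, so ring C is aromatic (benzene ring).
Ring D has two sp³ carbons, so it is not fully conjugated — not aromatic (oxolane ring).
Ring E is planar and fully conjugated; 2 ring double bonds (4 π electrons) plus a heteroatom lone pair (2) give 6 π electrons. 6 = 4(1)+2, so ring E is aromatic (furan).
Ring F is fully conjugated (every ring atom contributes a p orbital); 1 ring double bond (2 π electrons) plus the carbocation's empty p orbital (0, but keeps the ring conjugated) give 2 π electrons. 2 = 4(0)+2, so ring F is aromatic (cyclopropenyl cation).
Aromatic: A, C, E, F. Total: 4.

4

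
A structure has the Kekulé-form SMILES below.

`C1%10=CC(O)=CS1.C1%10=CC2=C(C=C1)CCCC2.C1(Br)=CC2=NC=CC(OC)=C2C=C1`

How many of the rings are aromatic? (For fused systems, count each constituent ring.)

4

The SMILES encodes a five-membered ring of four carbons and one sulfur, with two C=C double bonds; a six-membered carbon ring with three alternating C=C double bonds, fused to a saturated six-membered carbon ring; two fused six-membered rings, each with three alternating double bonds; one ring is all carbon and the other has one ring nitrogen.
The 5-membered ring with one sulfur is fully conjugated (every ring atom contributes a p orbital); 2 ring double bonds (4 π electrons) plus a heteroatom lone pair (2) give 6 π electrons. 6 = 4(1)+2, so it is aromatic (thiophene).
The 6-membered ring has a continuous p-orbital overlap around the ring; 3 ring double bonds give 6 π electrons. 6 = 4(1)+2, so it is aromatic (benzene ring).
The second 6-membered ring has four sp³ carbons, so it is not fully conjugated — not aromatic (cyclohexane ring).
The fused 6/6-membered bicyclic (with one nitrogen) is a single π system with 10 sp² atoms and 10 π electrons from ring double bonds. 10 = 4(2)+2, so the system is aromatic and both rings count as aromatic (quinoline).
4 of the 5 rings are aromatic. Total: 4.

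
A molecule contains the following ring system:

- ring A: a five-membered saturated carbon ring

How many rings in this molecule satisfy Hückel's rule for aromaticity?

Ring A has only sp³ atoms, so it is not fully conjugated — not aromatic (cyclopentane).

0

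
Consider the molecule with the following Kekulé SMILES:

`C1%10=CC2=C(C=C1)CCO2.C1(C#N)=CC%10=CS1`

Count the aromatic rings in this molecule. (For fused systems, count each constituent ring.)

2

The SMILES encodes a six-membered carbon ring with three alternating C=C double bonds, fused to a five-membered ring containing one oxygen and two sp³ carbons; a five-membered ring of four carbons and one sulfur, with two C=C double bonds.
The 6-membered ring is planar and fully conjugated; 3 ring double bonds give 6 π electrons. Since 6 = 4n+2 (n=1), it is aromatic (benzene ring).
The 5-membered ring with one oxygen has two sp³ carbons, so it is not fully conjugated — not aromatic (oxolane ring).
The 5-membered ring with one sulfur is planar and fully conjugated; 2 ring double bonds (4 π electrons) plus a heteroatom lone pair (2) give 6 π electrons. 6 = 4(1)+2, so it is aromatic (thiophene).
2 of the 3 rings are aromatic. Total: 2.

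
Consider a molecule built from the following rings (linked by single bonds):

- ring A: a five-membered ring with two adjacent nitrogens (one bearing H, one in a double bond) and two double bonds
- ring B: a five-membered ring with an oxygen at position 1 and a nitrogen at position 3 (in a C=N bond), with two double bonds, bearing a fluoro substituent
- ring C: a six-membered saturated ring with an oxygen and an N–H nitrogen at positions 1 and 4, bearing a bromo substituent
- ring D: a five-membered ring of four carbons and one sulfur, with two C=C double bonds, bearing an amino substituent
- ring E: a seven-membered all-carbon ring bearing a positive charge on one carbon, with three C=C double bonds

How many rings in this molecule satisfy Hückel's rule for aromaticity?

Ring A is fully conjugated (every ring atom contributes a p orbital); 2 ring double bonds (4 π electrons) plus a heteroatom lone pair (2) give 6 π electrons. 6 = 4(1)+2, so ring A is aromatic (pyrazole).
Ring B has a continuous p-orbital overlap around the ring; 2 ring double bonds (4 π electrons) plus a heteroatom lone pair (2) give 6 π electrons. That satisfies 4n+2 with n=1, so ring B is aromatic (oxazole).
Ring C has only sp³ atoms, so it is not fully conjugated — not aromatic (morpholine).
Ring D is fully conjugated (every ring atom contributes a p orbital); 2 ring double bonds (4 π electrons) plus a heteroatom lone pair (2) give 6 π electrons. That satisfies 4n+2 with n=1, so ring D is aromatic (thiophene).
Ring E has a continuous p-orbital overlap around the ring; 3 ring double bonds (6 π electrons) plus the carbocation's empty p orbital (0, but keeps the ring conjugated) give 6 π electrons. Since 6 = 4n+2 (n=1), ring E is aromatic (tropylium cation).
Aromatic: A, B, D, E. Total: 4.

4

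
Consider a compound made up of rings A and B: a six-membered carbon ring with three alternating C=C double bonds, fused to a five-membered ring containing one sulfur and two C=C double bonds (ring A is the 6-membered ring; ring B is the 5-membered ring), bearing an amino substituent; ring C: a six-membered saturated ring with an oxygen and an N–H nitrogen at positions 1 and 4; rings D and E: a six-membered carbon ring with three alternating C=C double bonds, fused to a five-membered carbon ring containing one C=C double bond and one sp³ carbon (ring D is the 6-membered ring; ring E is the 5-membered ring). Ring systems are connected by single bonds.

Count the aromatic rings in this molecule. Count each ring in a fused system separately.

Rings A and B form a fused bicyclic system (with one sulfur) with 9 sp² atoms and 10 π electrons from ring double bonds plus a heteroatom lone pair. 10 = 4(2)+2, so the system is aromatic and both rings count as aromatic (benzothiophene).
Ring C has only sp³ atoms, so it is not fully conjugated — not aromatic (morpholine).
Ring D has a continuous p-orbital overlap around the ring; 3 ring double bonds give 6 π electrons. Since 6 = 4n+2 (n=1), ring D is aromatic (benzene ring).
Ring E has one sp³ carbon, so it is not fully conjugated — not aromatic (cyclopentene ring).
Aromatic: A, B, D. Total: 3.

3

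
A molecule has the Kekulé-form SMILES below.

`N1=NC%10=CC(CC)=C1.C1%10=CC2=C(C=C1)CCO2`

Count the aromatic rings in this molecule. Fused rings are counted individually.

The SMILES encodes a six-membered ring with two adjacent nitrogens and three alternating double bonds; a six-membered carbon ring with three alternating C=C double bonds, fused to a five-membered ring containing one oxygen and two sp³ carbons.
The 6-membered ring with two nitrogens (1,2) is fully conjugated (every ring atom contributes a p orbital); 3 ring double bonds give 6 π electrons. Since 6 = 4n+2 (n=1), it is aromatic (pyridazine).
The 6-membered ring has a continuous p-orbital overlap around the ring; 3 ring double bonds give 6 π electrons. Since 6 = 4n+2 (n=1), it is aromatic (benzene ring).
The 5-membered ring with one oxygen has two sp³ carbons, so it is not fully conjugated — not aromatic (oxolane ring).
2 of the 3 rings are aromatic. Total: 2.

2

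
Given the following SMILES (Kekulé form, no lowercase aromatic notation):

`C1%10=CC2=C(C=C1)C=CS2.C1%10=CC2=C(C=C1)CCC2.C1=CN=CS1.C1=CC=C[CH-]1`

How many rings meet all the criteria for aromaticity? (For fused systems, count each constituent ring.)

The SMILES encodes a six-membered carbon ring with three alternating C=C double bonds, fused to a five-membered ring containing one sulfur and two C=C double bonds; a six-membered carbon ring with three alternating C=C double bonds, fused to a saturated five-membered carbon ring; a five-membered ring with a sulfur at position 1 and a nitrogen at position 3 (in a C=N bond), with two double bonds; a five-membered all-carbon ring bearing a negative charge on one carbon, with two C=C double bonds.
The fused 6/5-membered bicyclic (with one sulfur) is a single π system with 9 sp² atoms and 10 π electrons from ring double bonds plus a heteroatom lone pair. 10 = 4(2)+2, so the system is aromatic and both rings count as aromatic (benzothiophene).
The 6-membered ring is fully conjugated (every ring atom contributes a p orbital); 3 ring double bonds give 6 π electrons. That satisfies 4n+2 with n=1, so it is aromatic (benzene ring).
The 5-membered ring has three sp³ carbons, so it is not fully conjugated — not aromatic (cyclopentane ring).
The 5-membered ring with one sulfur and one =N– is planar and fully conjugated; 2 ring double bonds (4 π electrons) plus a heteroatom lone pair (2) give 6 π electrons. That satisfies 4n+2 with n=1, so it is aromatic (thiazole).
The second 5-membered ring is fully conjugated (every ring atom contributes a p orbital); 2 ring double bonds (4 π electrons) plus the carbanion lone pair (2) give 6 π electrons. 6 = 4(1)+2, so it is aromatic (cyclopentadienyl anion).
5 of the 6 rings are aromatic. Total: 5.

5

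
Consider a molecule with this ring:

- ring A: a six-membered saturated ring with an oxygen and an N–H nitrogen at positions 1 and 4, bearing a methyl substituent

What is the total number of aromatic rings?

Ring A has only sp³ atoms, so it is not fully conjugated — not aromatic (morpholine).

0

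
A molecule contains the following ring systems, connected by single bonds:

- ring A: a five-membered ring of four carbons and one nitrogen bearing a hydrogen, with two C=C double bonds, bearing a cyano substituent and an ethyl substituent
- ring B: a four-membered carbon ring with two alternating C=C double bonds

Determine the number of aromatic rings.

Ring A is fully conjugated (every ring atom contributes a p orbital); 2 ring double bonds (4 π electrons) plus a heteroatom lone pair (2) give 6 π electrons. That satisfies 4n+2 with n=1, so ring A is aromatic (pyrrole).
Ring B has only sp² ring atoms; a planar conformation would have a fully conjugated π system of 4 electrons. But 4 = 4(1), which is 4n not 4n+2, so ring B is not aromatic (cyclobutadiene) — cyclobutadiene is antiaromatic and distorts to a rectangle.
Aromatic: A. Total: 1.

1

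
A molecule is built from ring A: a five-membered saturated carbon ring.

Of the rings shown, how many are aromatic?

0

Ring A has only sp³ atoms, so it is not fully conjugated — not aromatic (cyclopentane).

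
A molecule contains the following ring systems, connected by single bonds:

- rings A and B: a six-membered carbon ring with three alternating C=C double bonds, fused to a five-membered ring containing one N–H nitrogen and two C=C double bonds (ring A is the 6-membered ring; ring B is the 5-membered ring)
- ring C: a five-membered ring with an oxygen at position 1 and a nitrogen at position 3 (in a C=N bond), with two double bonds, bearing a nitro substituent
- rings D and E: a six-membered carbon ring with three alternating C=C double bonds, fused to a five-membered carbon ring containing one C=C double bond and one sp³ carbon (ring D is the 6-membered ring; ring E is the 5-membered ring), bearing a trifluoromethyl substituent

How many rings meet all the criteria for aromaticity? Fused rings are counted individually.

4

Rings A and B form a fused bicyclic system (with one N–H) with 9 sp² atoms and 10 π electrons from ring double bonds plus a heteroatom lone pair. 10 = 4(2)+2, so the system is aromatic and both rings count as aromatic (indole).
Ring C is planar and fully conjugated; 2 ring double bonds (4 π electrons) plus a heteroatom lone pair (2) give 6 π electrons. Since 6 = 4n+2 (n=1), ring C is aromatic (oxazole).
Ring D is fully conjugated (every ring atom contributes a p orbital); 3 ring double bonds give 6 π electrons. Since 6 = 4n+2 (n=1), ring D is aromatic (benzene ring).
Ring E has one sp³ carbon, so it is not fully conjugated — not aromatic (cyclopentene ring).
Aromatic: A, B, C, D. Total: 4.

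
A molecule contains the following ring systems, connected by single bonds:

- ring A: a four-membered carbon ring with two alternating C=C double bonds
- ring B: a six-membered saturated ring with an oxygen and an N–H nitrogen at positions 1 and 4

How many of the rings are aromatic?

Ring A has only sp² ring atoms; a planar conformation would have a fully conjugated π system of 4 electrons. But 4 = 4(1), which is 4n not 4n+2, so ring A is not aromatic (cyclobutadiene) — cyclobutadiene is antiaromatic and distorts to a rectangle.
Ring B has only sp³ atoms, so it is not fully conjugated — not aromatic (morpholine).
No ring is aromatic. Total: 0.

0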